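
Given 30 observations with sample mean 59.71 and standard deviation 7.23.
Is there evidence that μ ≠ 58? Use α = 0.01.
One-sample t-test:
H₀: μ = 58
H₁: μ ≠ 58
df = n - 1 = 29
t = (x̄ - μ₀) / (s/√n) = (59.71 - 58) / (7.23/√30) = 1.295
p-value = 0.2054

Since p-value > α = 0.01, we fail to reject H₀.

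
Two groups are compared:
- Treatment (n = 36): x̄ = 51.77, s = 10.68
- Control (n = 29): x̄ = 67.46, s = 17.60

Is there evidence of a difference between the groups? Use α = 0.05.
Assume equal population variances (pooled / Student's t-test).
Student's two-sample t-test (equal variances):
H₀: μ₁ = μ₂
H₁: μ₁ ≠ μ₂
df = n₁ + n₂ - 2 = 63
Pooled variance s_p² = [(n₁-1)s₁² + (n₂-1)s₂²] / (n₁ + n₂ - 2) = [(35)(10.68²) + (28)(17.60²)] / 63 = 201.0391
SE = √(s_p²(1/n₁ + 1/n₂)) = √(201.0391 × (1/36 + 1/29)) = 3.5379
t = (x̄₁ - x̄₂) / SE = (51.77 - 67.46) / 3.5379 = -15.69 / 3.5379 = -4.435
p-value < 0.0001

Since p-value < α = 0.05, we reject H₀.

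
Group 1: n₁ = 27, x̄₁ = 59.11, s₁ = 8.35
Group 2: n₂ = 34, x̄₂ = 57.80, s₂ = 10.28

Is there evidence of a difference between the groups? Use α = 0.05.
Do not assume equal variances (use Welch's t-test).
Welch's two-sample t-test:
H₀: μ₁ = μ₂
H₁: μ₁ ≠ μ₂
s₁²/n₁ = 8.35²/27 = 2.5823,  s₂²/n₂ = 10.28²/34 = 3.1082
SE = √(s₁²/n₁ + s₂²/n₂) = √(2.5823 + 3.1082) = 2.3855
df (Welch-Satterthwaite) = (s₁²/n₁ + s₂²/n₂)² / [(s₁²/n₁)²/(n₁-1) + (s₂²/n₂)²/(n₂-1)] ≈ 58.96
t = (x̄₁ - x̄₂) / SE = (59.11 - 57.80) / 2.3855 = 1.31 / 2.3855 = 0.549
p-value = 0.5850

Since p-value > α = 0.05, we fail to reject H₀.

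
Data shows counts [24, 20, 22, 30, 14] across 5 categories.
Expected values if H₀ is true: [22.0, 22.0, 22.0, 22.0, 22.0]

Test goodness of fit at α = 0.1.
Chi-square goodness of fit test:
H₀: observed counts match expected distribution
H₁: observed counts differ from expected distribution
df = k - 1 = 4
χ² = Σ(O - E)²/E
   = (24 - 22.0)²/22.0 + (20 - 22.0)²/22.0 + (22 - 22.0)²/22.0 + (30 - 22.0)²/22.0 + (14 - 22.0)²/22.0
   = 0.182 + 0.182 + 0.000 + 2.909 + 2.909
   = 6.18
p-value = 0.1860

Since p-value > α = 0.1, we fail to reject H₀.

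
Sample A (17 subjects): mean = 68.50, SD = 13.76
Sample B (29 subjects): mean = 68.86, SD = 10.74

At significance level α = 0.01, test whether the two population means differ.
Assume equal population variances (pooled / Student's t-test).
Student's two-sample t-test (equal variances):
H₀: μ₁ = μ₂
H₁: μ₁ ≠ μ₂
df = n₁ + n₂ - 2 = 44
Pooled variance s_p² = [(n₁-1)s₁² + (n₂-1)s₂²] / (n₁ + n₂ - 2) = [(16)(13.76²) + (28)(10.74²)] / 44 = 142.2531
SE = √(s_p²(1/n₁ + 1/n₂)) = √(142.2531 × (1/17 + 1/29)) = 3.6432
t = (x̄₁ - x̄₂) / SE = (68.50 - 68.86) / 3.6432 = -0.36 / 3.6432 = -0.099
p-value = 0.9217

Since p-value > α = 0.01, we fail to reject H₀.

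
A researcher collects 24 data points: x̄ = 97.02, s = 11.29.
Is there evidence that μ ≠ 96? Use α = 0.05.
One-sample t-test:
H₀: μ = 96
H₁: μ ≠ 96
df = n - 1 = 23
t = (x̄ - μ₀) / (s/√n) = (97.02 - 96) / (11.29/√24) = 0.443
p-value = 0.6622

Since p-value > α = 0.05, we fail to reject H₀.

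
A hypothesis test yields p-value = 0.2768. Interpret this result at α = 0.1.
Since p = 0.2768 > α = 0.1, fail to reject H₀.
There is insufficient evidence to reject the null hypothesis; the result is not statistically significant at the 0.1 level.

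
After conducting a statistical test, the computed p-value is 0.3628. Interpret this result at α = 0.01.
Since p = 0.3628 > α = 0.01, fail to reject H₀.
There is insufficient evidence to reject the null hypothesis; the result is not statistically significant at the 0.01 level.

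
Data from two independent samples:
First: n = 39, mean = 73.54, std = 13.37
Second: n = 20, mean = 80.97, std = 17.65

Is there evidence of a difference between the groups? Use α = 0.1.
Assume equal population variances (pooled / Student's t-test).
Student's two-sample t-test (equal variances):
H₀: μ₁ = μ₂
H₁: μ₁ ≠ μ₂
df = n₁ + n₂ - 2 = 57
Pooled variance s_p² = [(n₁-1)s₁² + (n₂-1)s₂²] / (n₁ + n₂ - 2) = [(38)(13.37²) + (19)(17.65²)] / 57 = 223.0121
SE = √(s_p²(1/n₁ + 1/n₂)) = √(223.0121 × (1/39 + 1/20)) = 4.1072
t = (x̄₁ - x̄₂) / SE = (73.54 - 80.97) / 4.1072 = -7.43 / 4.1072 = -1.809
p-value = 0.0757

Since p-value < α = 0.1, we reject H₀.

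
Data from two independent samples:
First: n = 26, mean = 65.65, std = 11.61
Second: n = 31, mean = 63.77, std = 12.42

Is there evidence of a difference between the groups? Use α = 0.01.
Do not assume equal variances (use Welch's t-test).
Welch's two-sample t-test:
H₀: μ₁ = μ₂
H₁: μ₁ ≠ μ₂
s₁²/n₁ = 11.61²/26 = 5.1843,  s₂²/n₂ = 12.42²/31 = 4.9760
SE = √(s₁²/n₁ + s₂²/n₂) = √(5.1843 + 4.9760) = 3.1875
df (Welch-Satterthwaite) = (s₁²/n₁ + s₂²/n₂)² / [(s₁²/n₁)²/(n₁-1) + (s₂²/n₂)²/(n₂-1)] ≈ 54.32
t = (x̄₁ - x̄₂) / SE = (65.65 - 63.77) / 3.1875 = 1.88 / 3.1875 = 0.590
p-value = 0.5578

Since p-value > α = 0.01, we fail to reject H₀.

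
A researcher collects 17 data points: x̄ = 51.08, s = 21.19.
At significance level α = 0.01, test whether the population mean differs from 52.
One-sample t-test:
H₀: μ = 52
H₁: μ ≠ 52
df = n - 1 = 16
t = (x̄ - μ₀) / (s/√n) = (51.08 - 52) / (21.19/√17) = -0.179
p-value = 0.8602

Since p-value > α = 0.01, we fail to reject H₀.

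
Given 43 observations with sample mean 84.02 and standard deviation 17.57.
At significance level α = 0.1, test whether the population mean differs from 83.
One-sample t-test:
H₀: μ = 83
H₁: μ ≠ 83
df = n - 1 = 42
t = (x̄ - μ₀) / (s/√n) = (84.02 - 83) / (17.57/√43) = 0.381
p-value = 0.7054

Since p-value > α = 0.1, we fail to reject H₀.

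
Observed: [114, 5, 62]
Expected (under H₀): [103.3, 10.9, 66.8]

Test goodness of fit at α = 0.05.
Chi-square goodness of fit test:
H₀: observed counts match expected distribution
H₁: observed counts differ from expected distribution
df = k - 1 = 2
χ² = Σ(O - E)²/E
   = (114 - 103.3)²/103.3 + (5 - 10.9)²/10.9 + (62 - 66.8)²/66.8
   = 1.108 + 3.194 + 0.345
   = 4.65
p-value = 0.0979

Since p-value > α = 0.05, we fail to reject H₀.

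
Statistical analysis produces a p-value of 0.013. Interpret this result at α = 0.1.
Since p = 0.013 < α = 0.1, reject H₀.
There is sufficient evidence to reject the null hypothesis; the result is statistically significant at the 0.1 level.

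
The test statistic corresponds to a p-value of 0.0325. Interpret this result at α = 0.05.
Since p = 0.0325 < α = 0.05, reject H₀.
There is sufficient evidence to reject the null hypothesis; the result is statistically significant at the 0.05 level.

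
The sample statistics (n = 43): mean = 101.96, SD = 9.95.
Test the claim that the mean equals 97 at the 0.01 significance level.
One-sample t-test:
H₀: μ = 97
H₁: μ ≠ 97
df = n - 1 = 42
t = (x̄ - μ₀) / (s/√n) = (101.96 - 97) / (9.95/√43) = 3.269
p-value = 0.0022

Since p-value < α = 0.01, we reject H₀.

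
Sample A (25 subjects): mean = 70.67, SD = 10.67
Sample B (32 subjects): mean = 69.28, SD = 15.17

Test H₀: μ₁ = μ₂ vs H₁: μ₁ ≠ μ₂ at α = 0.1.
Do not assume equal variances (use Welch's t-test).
Welch's two-sample t-test:
H₀: μ₁ = μ₂
H₁: μ₁ ≠ μ₂
s₁²/n₁ = 10.67²/25 = 4.5540,  s₂²/n₂ = 15.17²/32 = 7.1915
SE = √(s₁²/n₁ + s₂²/n₂) = √(4.5540 + 7.1915) = 3.4272
df (Welch-Satterthwaite) = (s₁²/n₁ + s₂²/n₂)² / [(s₁²/n₁)²/(n₁-1) + (s₂²/n₂)²/(n₂-1)] ≈ 54.48
t = (x̄₁ - x̄₂) / SE = (70.67 - 69.28) / 3.4272 = 1.39 / 3.4272 = 0.406
p-value = 0.6866

Since p-value > α = 0.1, we fail to reject H₀.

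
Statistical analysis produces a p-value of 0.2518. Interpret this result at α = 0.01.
Since p = 0.2518 > α = 0.01, fail to reject H₀.
There is insufficient evidence to reject the null hypothesis; the result is not statistically significant at the 0.01 level.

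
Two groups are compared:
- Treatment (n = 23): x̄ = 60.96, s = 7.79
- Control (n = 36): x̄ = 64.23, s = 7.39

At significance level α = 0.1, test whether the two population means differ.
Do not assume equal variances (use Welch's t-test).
Welch's two-sample t-test:
H₀: μ₁ = μ₂
H₁: μ₁ ≠ μ₂
s₁²/n₁ = 7.79²/23 = 2.6384,  s₂²/n₂ = 7.39²/36 = 1.5170
SE = √(s₁²/n₁ + s₂²/n₂) = √(2.6384 + 1.5170) = 2.0385
df (Welch-Satterthwaite) = (s₁²/n₁ + s₂²/n₂)² / [(s₁²/n₁)²/(n₁-1) + (s₂²/n₂)²/(n₂-1)] ≈ 45.18
t = (x̄₁ - x̄₂) / SE = (60.96 - 64.23) / 2.0385 = -3.27 / 2.0385 = -1.604
p-value = 0.1157

Since p-value > α = 0.1, we fail to reject H₀.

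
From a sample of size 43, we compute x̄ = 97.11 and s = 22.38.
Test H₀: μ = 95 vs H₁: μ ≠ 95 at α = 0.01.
One-sample t-test:
H₀: μ = 95
H₁: μ ≠ 95
df = n - 1 = 42
t = (x̄ - μ₀) / (s/√n) = (97.11 - 95) / (22.38/√43) = 0.618
p-value = 0.5398

Since p-value > α = 0.01, we fail to reject H₀.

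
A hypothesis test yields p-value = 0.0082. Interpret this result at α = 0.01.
Since p = 0.0082 < α = 0.01, reject H₀.
There is sufficient evidence to reject the null hypothesis; the result is statistically significant at the 0.01 level.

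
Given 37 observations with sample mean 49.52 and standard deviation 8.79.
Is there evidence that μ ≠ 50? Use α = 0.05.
One-sample t-test:
H₀: μ = 50
H₁: μ ≠ 50
df = n - 1 = 36
t = (x̄ - μ₀) / (s/√n) = (49.52 - 50) / (8.79/√37) = -0.332
p-value = 0.7417

Since p-value > α = 0.05, we fail to reject H₀.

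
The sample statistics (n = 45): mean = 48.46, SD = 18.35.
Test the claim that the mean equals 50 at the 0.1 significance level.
One-sample t-test:
H₀: μ = 50
H₁: μ ≠ 50
df = n - 1 = 44
t = (x̄ - μ₀) / (s/√n) = (48.46 - 50) / (18.35/√45) = -0.563
p-value = 0.5763

Since p-value > α = 0.1, we fail to reject H₀.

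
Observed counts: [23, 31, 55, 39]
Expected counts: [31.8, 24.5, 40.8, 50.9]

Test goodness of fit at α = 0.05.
Chi-square goodness of fit test:
H₀: observed counts match expected distribution
H₁: observed counts differ from expected distribution
df = k - 1 = 3
χ² = Σ(O - E)²/E
   = (23 - 31.8)²/31.8 + (31 - 24.5)²/24.5 + (55 - 40.8)²/40.8 + (39 - 50.9)²/50.9
   = 2.435 + 1.724 + 4.942 + 2.782
   = 11.88
p-value = 0.0078

Since p-value < α = 0.05, we reject H₀.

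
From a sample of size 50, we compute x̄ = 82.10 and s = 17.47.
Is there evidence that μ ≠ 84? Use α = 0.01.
One-sample t-test:
H₀: μ = 84
H₁: μ ≠ 84
df = n - 1 = 49
t = (x̄ - μ₀) / (s/√n) = (82.10 - 84) / (17.47/√50) = -0.769
p-value = 0.4456

Since p-value > α = 0.01, we fail to reject H₀.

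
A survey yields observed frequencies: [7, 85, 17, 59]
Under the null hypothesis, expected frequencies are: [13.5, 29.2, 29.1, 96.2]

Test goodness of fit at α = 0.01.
Chi-square goodness of fit test:
H₀: observed counts match expected distribution
H₁: observed counts differ from expected distribution
df = k - 1 = 3
χ² = Σ(O - E)²/E
   = (7 - 13.5)²/13.5 + (85 - 29.2)²/29.2 + (17 - 29.1)²/29.1 + (59 - 96.2)²/96.2
   = 3.130 + 106.632 + 5.031 + 14.385
   = 129.18
p-value < 0.0001

Since p-value < α = 0.01, we reject H₀.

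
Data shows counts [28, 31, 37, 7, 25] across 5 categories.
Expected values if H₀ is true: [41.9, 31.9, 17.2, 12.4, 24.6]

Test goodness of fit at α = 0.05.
Chi-square goodness of fit test:
H₀: observed counts match expected distribution
H₁: observed counts differ from expected distribution
df = k - 1 = 4
χ² = Σ(O - E)²/E
   = (28 - 41.9)²/41.9 + (31 - 31.9)²/31.9 + (37 - 17.2)²/17.2 + (7 - 12.4)²/12.4 + (25 - 24.6)²/24.6
   = 4.611 + 0.025 + 22.793 + 2.352 + 0.007
   = 29.79
p-value < 0.0001

Since p-value < α = 0.05, we reject H₀.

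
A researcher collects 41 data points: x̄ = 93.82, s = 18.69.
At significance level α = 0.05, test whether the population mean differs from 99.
One-sample t-test:
H₀: μ = 99
H₁: μ ≠ 99
df = n - 1 = 40
t = (x̄ - μ₀) / (s/√n) = (93.82 - 99) / (18.69/√41) = -1.775
p-value = 0.0836

Since p-value > α = 0.05, we fail to reject H₀.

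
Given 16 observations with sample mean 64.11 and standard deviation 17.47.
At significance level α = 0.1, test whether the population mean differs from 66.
One-sample t-test:
H₀: μ = 66
H₁: μ ≠ 66
df = n - 1 = 15
t = (x̄ - μ₀) / (s/√n) = (64.11 - 66) / (17.47/√16) = -0.433
p-value = 0.6714

Since p-value > α = 0.1, we fail to reject H₀.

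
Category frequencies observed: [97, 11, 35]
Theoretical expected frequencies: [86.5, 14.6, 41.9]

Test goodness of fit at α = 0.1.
Chi-square goodness of fit test:
H₀: observed counts match expected distribution
H₁: observed counts differ from expected distribution
df = k - 1 = 2
χ² = Σ(O - E)²/E
   = (97 - 86.5)²/86.5 + (11 - 14.6)²/14.6 + (35 - 41.9)²/41.9
   = 1.275 + 0.888 + 1.136
   = 3.30
p-value = 0.1922

Since p-value > α = 0.1, we fail to reject H₀.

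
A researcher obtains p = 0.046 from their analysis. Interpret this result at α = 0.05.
Since p = 0.046 < α = 0.05, reject H₀.
There is sufficient evidence to reject the null hypothesis; the result is statistically significant at the 0.05 level.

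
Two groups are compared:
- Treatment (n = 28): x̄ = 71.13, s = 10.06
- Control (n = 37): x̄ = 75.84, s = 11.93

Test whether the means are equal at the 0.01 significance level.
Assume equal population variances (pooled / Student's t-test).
Student's two-sample t-test (equal variances):
H₀: μ₁ = μ₂
H₁: μ₁ ≠ μ₂
df = n₁ + n₂ - 2 = 63
Pooled variance s_p² = [(n₁-1)s₁² + (n₂-1)s₂²] / (n₁ + n₂ - 2) = [(27)(10.06²) + (36)(11.93²)] / 63 = 124.7015
SE = √(s_p²(1/n₁ + 1/n₂)) = √(124.7015 × (1/28 + 1/37)) = 2.7971
t = (x̄₁ - x̄₂) / SE = (71.13 - 75.84) / 2.7971 = -4.71 / 2.7971 = -1.684
p-value = 0.0972

Since p-value > α = 0.01, we fail to reject H₀.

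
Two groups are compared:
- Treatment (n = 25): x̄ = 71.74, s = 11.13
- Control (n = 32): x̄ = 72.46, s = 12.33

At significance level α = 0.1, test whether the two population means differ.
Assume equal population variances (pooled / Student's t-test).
Student's two-sample t-test (equal variances):
H₀: μ₁ = μ₂
H₁: μ₁ ≠ μ₂
df = n₁ + n₂ - 2 = 55
Pooled variance s_p² = [(n₁-1)s₁² + (n₂-1)s₂²] / (n₁ + n₂ - 2) = [(24)(11.13²) + (31)(12.33²)] / 55 = 139.7444
SE = √(s_p²(1/n₁ + 1/n₂)) = √(139.7444 × (1/25 + 1/32)) = 3.1554
t = (x̄₁ - x̄₂) / SE = (71.74 - 72.46) / 3.1554 = -0.72 / 3.1554 = -0.228
p-value = 0.8204

Since p-value > α = 0.1, we fail to reject H₀.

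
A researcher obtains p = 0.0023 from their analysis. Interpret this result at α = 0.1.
Since p = 0.0023 < α = 0.1, reject H₀.
There is sufficient evidence to reject the null hypothesis; the result is statistically significant at the 0.1 level.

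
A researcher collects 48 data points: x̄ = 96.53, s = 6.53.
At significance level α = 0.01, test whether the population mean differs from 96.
One-sample t-test:
H₀: μ = 96
H₁: μ ≠ 96
df = n - 1 = 47
t = (x̄ - μ₀) / (s/√n) = (96.53 - 96) / (6.53/√48) = 0.562
p-value = 0.5766

Since p-value > α = 0.01, we fail to reject H₀.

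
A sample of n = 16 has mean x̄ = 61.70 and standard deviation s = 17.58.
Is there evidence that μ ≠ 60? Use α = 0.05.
One-sample t-test:
H₀: μ = 60
H₁: μ ≠ 60
df = n - 1 = 15
t = (x̄ - μ₀) / (s/√n) = (61.70 - 60) / (17.58/√16) = 0.387
p-value = 0.7043

Since p-value > α = 0.05, we fail to reject H₀.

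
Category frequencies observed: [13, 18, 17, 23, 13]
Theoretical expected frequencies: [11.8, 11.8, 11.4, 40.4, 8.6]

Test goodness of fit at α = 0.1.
Chi-square goodness of fit test:
H₀: observed counts match expected distribution
H₁: observed counts differ from expected distribution
df = k - 1 = 4
χ² = Σ(O - E)²/E
   = (13 - 11.8)²/11.8 + (18 - 11.8)²/11.8 + (17 - 11.4)²/11.4 + (23 - 40.4)²/40.4 + (13 - 8.6)²/8.6
   = 0.122 + 3.258 + 2.751 + 7.494 + 2.251
   = 15.88
p-value = 0.0032

Since p-value < α = 0.1, we reject H₀.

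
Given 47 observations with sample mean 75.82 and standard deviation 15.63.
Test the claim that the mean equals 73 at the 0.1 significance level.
One-sample t-test:
H₀: μ = 73
H₁: μ ≠ 73
df = n - 1 = 46
t = (x̄ - μ₀) / (s/√n) = (75.82 - 73) / (15.63/√47) = 1.237
p-value = 0.2224

Since p-value > α = 0.1, we fail to reject H₀.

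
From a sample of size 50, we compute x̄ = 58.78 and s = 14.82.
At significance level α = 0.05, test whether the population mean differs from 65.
One-sample t-test:
H₀: μ = 65
H₁: μ ≠ 65
df = n - 1 = 49
t = (x̄ - μ₀) / (s/√n) = (58.78 - 65) / (14.82/√50) = -2.968
p-value = 0.0046

Since p-value < α = 0.05, we reject H₀.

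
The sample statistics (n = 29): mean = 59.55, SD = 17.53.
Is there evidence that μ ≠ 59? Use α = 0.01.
One-sample t-test:
H₀: μ = 59
H₁: μ ≠ 59
df = n - 1 = 28
t = (x̄ - μ₀) / (s/√n) = (59.55 - 59) / (17.53/√29) = 0.169
p-value = 0.8670

Since p-value > α = 0.01, we fail to reject H₀.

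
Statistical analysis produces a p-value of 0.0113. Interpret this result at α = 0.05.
Since p = 0.0113 < α = 0.05, reject H₀.
There is sufficient evidence to reject the null hypothesis; the result is statistically significant at the 0.05 level.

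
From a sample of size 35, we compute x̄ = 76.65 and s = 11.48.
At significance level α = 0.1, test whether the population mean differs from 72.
One-sample t-test:
H₀: μ = 72
H₁: μ ≠ 72
df = n - 1 = 34
t = (x̄ - μ₀) / (s/√n) = (76.65 - 72) / (11.48/√35) = 2.396
p-value = 0.0222

Since p-value < α = 0.1, we reject H₀.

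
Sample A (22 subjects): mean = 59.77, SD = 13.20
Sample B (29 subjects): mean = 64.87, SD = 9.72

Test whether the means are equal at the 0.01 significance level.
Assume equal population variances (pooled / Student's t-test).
Student's two-sample t-test (equal variances):
H₀: μ₁ = μ₂
H₁: μ₁ ≠ μ₂
df = n₁ + n₂ - 2 = 49
Pooled variance s_p² = [(n₁-1)s₁² + (n₂-1)s₂²] / (n₁ + n₂ - 2) = [(21)(13.20²) + (28)(9.72²)] / 49 = 128.6619
SE = √(s_p²(1/n₁ + 1/n₂)) = √(128.6619 × (1/22 + 1/29)) = 3.2070
t = (x̄₁ - x̄₂) / SE = (59.77 - 64.87) / 3.2070 = -5.10 / 3.2070 = -1.590
p-value = 0.1182

Since p-value > α = 0.01, we fail to reject H₀.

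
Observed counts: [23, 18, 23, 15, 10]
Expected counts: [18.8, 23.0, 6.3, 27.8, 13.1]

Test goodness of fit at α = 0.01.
Chi-square goodness of fit test:
H₀: observed counts match expected distribution
H₁: observed counts differ from expected distribution
df = k - 1 = 4
χ² = Σ(O - E)²/E
   = (23 - 18.8)²/18.8 + (18 - 23.0)²/23.0 + (23 - 6.3)²/6.3 + (15 - 27.8)²/27.8 + (10 - 13.1)²/13.1
   = 0.938 + 1.087 + 44.268 + 5.894 + 0.734
   = 52.92
p-value < 0.0001

Since p-value < α = 0.01, we reject H₀.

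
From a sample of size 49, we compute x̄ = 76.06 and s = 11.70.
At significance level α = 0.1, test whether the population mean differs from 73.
One-sample t-test:
H₀: μ = 73
H₁: μ ≠ 73
df = n - 1 = 48
t = (x̄ - μ₀) / (s/√n) = (76.06 - 73) / (11.70/√49) = 1.831
p-value = 0.0733

Since p-value < α = 0.1, we reject H₀.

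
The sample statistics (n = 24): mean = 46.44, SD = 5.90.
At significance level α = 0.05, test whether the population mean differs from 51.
One-sample t-test:
H₀: μ = 51
H₁: μ ≠ 51
df = n - 1 = 23
t = (x̄ - μ₀) / (s/√n) = (46.44 - 51) / (5.90/√24) = -3.786
p-value = 0.0010

Since p-value < α = 0.05, we reject H₀.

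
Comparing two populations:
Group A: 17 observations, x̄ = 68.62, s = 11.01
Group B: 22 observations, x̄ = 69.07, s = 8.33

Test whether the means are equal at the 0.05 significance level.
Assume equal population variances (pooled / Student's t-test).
Student's two-sample t-test (equal variances):
H₀: μ₁ = μ₂
H₁: μ₁ ≠ μ₂
df = n₁ + n₂ - 2 = 37
Pooled variance s_p² = [(n₁-1)s₁² + (n₂-1)s₂²] / (n₁ + n₂ - 2) = [(16)(11.01²) + (21)(8.33²)] / 37 = 91.8024
SE = √(s_p²(1/n₁ + 1/n₂)) = √(91.8024 × (1/17 + 1/22)) = 3.0940
t = (x̄₁ - x̄₂) / SE = (68.62 - 69.07) / 3.0940 = -0.45 / 3.0940 = -0.145
p-value = 0.8852

Since p-value > α = 0.05, we fail to reject H₀.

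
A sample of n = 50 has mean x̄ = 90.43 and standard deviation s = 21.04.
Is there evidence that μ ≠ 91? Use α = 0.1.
One-sample t-test:
H₀: μ = 91
H₁: μ ≠ 91
df = n - 1 = 49
t = (x̄ - μ₀) / (s/√n) = (90.43 - 91) / (21.04/√50) = -0.192
p-value = 0.8489

Since p-value > α = 0.1, we fail to reject H₀.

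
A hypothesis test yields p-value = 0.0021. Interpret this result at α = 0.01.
Since p = 0.0021 < α = 0.01, reject H₀.
There is sufficient evidence to reject the null hypothesis; the result is statistically significant at the 0.01 level.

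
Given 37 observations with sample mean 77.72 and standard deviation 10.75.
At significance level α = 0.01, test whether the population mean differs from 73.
One-sample t-test:
H₀: μ = 73
H₁: μ ≠ 73
df = n - 1 = 36
t = (x̄ - μ₀) / (s/√n) = (77.72 - 73) / (10.75/√37) = 2.671
p-value = 0.0113

Since p-value > α = 0.01, we fail to reject H₀.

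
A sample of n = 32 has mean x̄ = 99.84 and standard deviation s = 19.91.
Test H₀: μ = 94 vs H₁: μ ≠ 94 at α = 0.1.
One-sample t-test:
H₀: μ = 94
H₁: μ ≠ 94
df = n - 1 = 31
t = (x̄ - μ₀) / (s/√n) = (99.84 - 94) / (19.91/√32) = 1.659
p-value = 0.1071

Since p-value > α = 0.1, we fail to reject H₀.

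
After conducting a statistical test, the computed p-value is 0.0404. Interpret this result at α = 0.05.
Since p = 0.0404 < α = 0.05, reject H₀.
There is sufficient evidence to reject the null hypothesis; the result is statistically significant at the 0.05 level.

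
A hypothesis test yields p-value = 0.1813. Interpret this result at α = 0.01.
Since p = 0.1813 > α = 0.01, fail to reject H₀.
There is insufficient evidence to reject the null hypothesis; the result is not statistically significant at the 0.01 level.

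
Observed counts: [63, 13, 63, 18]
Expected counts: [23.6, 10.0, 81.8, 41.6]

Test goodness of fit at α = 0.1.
Chi-square goodness of fit test:
H₀: observed counts match expected distribution
H₁: observed counts differ from expected distribution
df = k - 1 = 3
χ² = Σ(O - E)²/E
   = (63 - 23.6)²/23.6 + (13 - 10.0)²/10.0 + (63 - 81.8)²/81.8 + (18 - 41.6)²/41.6
   = 65.778 + 0.900 + 4.321 + 13.388
   = 84.39
p-value < 0.0001

Since p-value < α = 0.1, we reject H₀.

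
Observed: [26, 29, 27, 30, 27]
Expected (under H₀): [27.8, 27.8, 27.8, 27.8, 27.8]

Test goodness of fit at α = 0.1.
Chi-square goodness of fit test:
H₀: observed counts match expected distribution
H₁: observed counts differ from expected distribution
df = k - 1 = 4
χ² = Σ(O - E)²/E
   = (26 - 27.8)²/27.8 + (29 - 27.8)²/27.8 + (27 - 27.8)²/27.8 + (30 - 27.8)²/27.8 + (27 - 27.8)²/27.8
   = 0.117 + 0.052 + 0.023 + 0.174 + 0.023
   = 0.39
p-value = 0.9834

Since p-value > α = 0.1, we fail to reject H₀.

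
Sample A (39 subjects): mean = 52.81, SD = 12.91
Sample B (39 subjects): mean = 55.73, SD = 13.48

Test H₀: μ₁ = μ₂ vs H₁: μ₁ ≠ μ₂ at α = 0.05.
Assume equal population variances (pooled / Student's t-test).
Student's two-sample t-test (equal variances):
H₀: μ₁ = μ₂
H₁: μ₁ ≠ μ₂
df = n₁ + n₂ - 2 = 76
Pooled variance s_p² = [(n₁-1)s₁² + (n₂-1)s₂²] / (n₁ + n₂ - 2) = [(38)(12.91²) + (38)(13.48²)] / 76 = 174.1893
SE = √(s_p²(1/n₁ + 1/n₂)) = √(174.1893 × (1/39 + 1/39)) = 2.9888
t = (x̄₁ - x̄₂) / SE = (52.81 - 55.73) / 2.9888 = -2.92 / 2.9888 = -0.977
p-value = 0.3317

Since p-value > α = 0.05, we fail to reject H₀.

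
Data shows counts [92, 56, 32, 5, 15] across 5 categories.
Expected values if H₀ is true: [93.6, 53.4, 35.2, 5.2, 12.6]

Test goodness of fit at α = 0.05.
Chi-square goodness of fit test:
H₀: observed counts match expected distribution
H₁: observed counts differ from expected distribution
df = k - 1 = 4
χ² = Σ(O - E)²/E
   = (92 - 93.6)²/93.6 + (56 - 53.4)²/53.4 + (32 - 35.2)²/35.2 + (5 - 5.2)²/5.2 + (15 - 12.6)²/12.6
   = 0.027 + 0.127 + 0.291 + 0.008 + 0.457
   = 0.91
p-value = 0.9232

Since p-value > α = 0.05, we fail to reject H₀.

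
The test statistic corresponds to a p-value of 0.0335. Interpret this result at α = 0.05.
Since p = 0.0335 < α = 0.05, reject H₀.
There is sufficient evidence to reject the null hypothesis; the result is statistically significant at the 0.05 level.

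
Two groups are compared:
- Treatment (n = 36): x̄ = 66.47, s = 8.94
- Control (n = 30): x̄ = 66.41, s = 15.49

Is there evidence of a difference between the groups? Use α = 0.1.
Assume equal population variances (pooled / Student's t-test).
Student's two-sample t-test (equal variances):
H₀: μ₁ = μ₂
H₁: μ₁ ≠ μ₂
df = n₁ + n₂ - 2 = 64
Pooled variance s_p² = [(n₁-1)s₁² + (n₂-1)s₂²] / (n₁ + n₂ - 2) = [(35)(8.94²) + (29)(15.49²)] / 64 = 152.4311
SE = √(s_p²(1/n₁ + 1/n₂)) = √(152.4311 × (1/36 + 1/30)) = 3.0521
t = (x̄₁ - x̄₂) / SE = (66.47 - 66.41) / 3.0521 = 0.06 / 3.0521 = 0.020
p-value = 0.9844

Since p-value > α = 0.1, we fail to reject H₀.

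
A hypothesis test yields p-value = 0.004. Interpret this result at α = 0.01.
Since p = 0.004 < α = 0.01, reject H₀.
There is sufficient evidence to reject the null hypothesis; the result is statistically significant at the 0.01 level.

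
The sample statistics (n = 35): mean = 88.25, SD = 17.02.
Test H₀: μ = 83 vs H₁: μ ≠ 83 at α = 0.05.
One-sample t-test:
H₀: μ = 83
H₁: μ ≠ 83
df = n - 1 = 34
t = (x̄ - μ₀) / (s/√n) = (88.25 - 83) / (17.02/√35) = 1.825
p-value = 0.0768

Since p-value > α = 0.05, we fail to reject H₀.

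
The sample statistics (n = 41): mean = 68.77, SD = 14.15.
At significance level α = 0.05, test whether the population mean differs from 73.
One-sample t-test:
H₀: μ = 73
H₁: μ ≠ 73
df = n - 1 = 40
t = (x̄ - μ₀) / (s/√n) = (68.77 - 73) / (14.15/√41) = -1.914
p-value = 0.0628

Since p-value > α = 0.05, we fail to reject H₀.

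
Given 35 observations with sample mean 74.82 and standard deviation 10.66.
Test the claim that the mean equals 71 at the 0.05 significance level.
One-sample t-test:
H₀: μ = 71
H₁: μ ≠ 71
df = n - 1 = 34
t = (x̄ - μ₀) / (s/√n) = (74.82 - 71) / (10.66/√35) = 2.120
p-value = 0.0414

Since p-value < α = 0.05, we reject H₀.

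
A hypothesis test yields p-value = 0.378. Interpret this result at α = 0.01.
Since p = 0.378 > α = 0.01, fail to reject H₀.
There is insufficient evidence to reject the null hypothesis; the result is not statistically significant at the 0.01 level.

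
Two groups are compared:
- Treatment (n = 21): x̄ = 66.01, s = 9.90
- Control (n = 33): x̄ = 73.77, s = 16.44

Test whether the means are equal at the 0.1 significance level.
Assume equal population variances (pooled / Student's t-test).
Student's two-sample t-test (equal variances):
H₀: μ₁ = μ₂
H₁: μ₁ ≠ μ₂
df = n₁ + n₂ - 2 = 52
Pooled variance s_p² = [(n₁-1)s₁² + (n₂-1)s₂²] / (n₁ + n₂ - 2) = [(20)(9.90²) + (32)(16.44²)] / 52 = 204.0184
SE = √(s_p²(1/n₁ + 1/n₂)) = √(204.0184 × (1/21 + 1/33)) = 3.9872
t = (x̄₁ - x̄₂) / SE = (66.01 - 73.77) / 3.9872 = -7.76 / 3.9872 = -1.946
p-value = 0.0570

Since p-value < α = 0.1, we reject H₀.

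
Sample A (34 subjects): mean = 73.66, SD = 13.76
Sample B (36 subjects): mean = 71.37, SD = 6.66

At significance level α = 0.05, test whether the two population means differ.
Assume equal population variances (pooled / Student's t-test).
Student's two-sample t-test (equal variances):
H₀: μ₁ = μ₂
H₁: μ₁ ≠ μ₂
df = n₁ + n₂ - 2 = 68
Pooled variance s_p² = [(n₁-1)s₁² + (n₂-1)s₂²] / (n₁ + n₂ - 2) = [(33)(13.76²) + (35)(6.66²)] / 68 = 114.7145
SE = √(s_p²(1/n₁ + 1/n₂)) = √(114.7145 × (1/34 + 1/36)) = 2.5613
t = (x̄₁ - x̄₂) / SE = (73.66 - 71.37) / 2.5613 = 2.29 / 2.5613 = 0.894
p-value = 0.3744

Since p-value > α = 0.05, we fail to reject H₀.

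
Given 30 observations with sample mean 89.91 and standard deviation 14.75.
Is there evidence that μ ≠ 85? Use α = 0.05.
One-sample t-test:
H₀: μ = 85
H₁: μ ≠ 85
df = n - 1 = 29
t = (x̄ - μ₀) / (s/√n) = (89.91 - 85) / (14.75/√30) = 1.823
p-value = 0.0786

Since p-value > α = 0.05, we fail to reject H₀.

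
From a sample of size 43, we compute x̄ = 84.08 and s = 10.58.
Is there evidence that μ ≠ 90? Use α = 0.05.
One-sample t-test:
H₀: μ = 90
H₁: μ ≠ 90
df = n - 1 = 42
t = (x̄ - μ₀) / (s/√n) = (84.08 - 90) / (10.58/√43) = -3.669
p-value = 0.0007

Since p-value < α = 0.05, we reject H₀.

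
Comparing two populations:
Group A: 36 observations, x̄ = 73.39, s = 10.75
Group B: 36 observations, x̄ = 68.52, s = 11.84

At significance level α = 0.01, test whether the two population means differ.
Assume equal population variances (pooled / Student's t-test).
Student's two-sample t-test (equal variances):
H₀: μ₁ = μ₂
H₁: μ₁ ≠ μ₂
df = n₁ + n₂ - 2 = 70
Pooled variance s_p² = [(n₁-1)s₁² + (n₂-1)s₂²] / (n₁ + n₂ - 2) = [(35)(10.75²) + (35)(11.84²)] / 70 = 127.8740
SE = √(s_p²(1/n₁ + 1/n₂)) = √(127.8740 × (1/36 + 1/36)) = 2.6654
t = (x̄₁ - x̄₂) / SE = (73.39 - 68.52) / 2.6654 = 4.87 / 2.6654 = 1.827
p-value = 0.0719

Since p-value > α = 0.01, we fail to reject H₀.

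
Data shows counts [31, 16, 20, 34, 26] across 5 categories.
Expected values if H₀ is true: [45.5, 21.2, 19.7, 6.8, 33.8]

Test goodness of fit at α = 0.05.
Chi-square goodness of fit test:
H₀: observed counts match expected distribution
H₁: observed counts differ from expected distribution
df = k - 1 = 4
χ² = Σ(O - E)²/E
   = (31 - 45.5)²/45.5 + (16 - 21.2)²/21.2 + (20 - 19.7)²/19.7 + (34 - 6.8)²/6.8 + (26 - 33.8)²/33.8
   = 4.621 + 1.275 + 0.005 + 108.800 + 1.800
   = 116.50
p-value < 0.0001

Since p-value < α = 0.05, we reject H₀.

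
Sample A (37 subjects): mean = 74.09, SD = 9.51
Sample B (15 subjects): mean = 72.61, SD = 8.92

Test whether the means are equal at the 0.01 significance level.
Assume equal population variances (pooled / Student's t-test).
Student's two-sample t-test (equal variances):
H₀: μ₁ = μ₂
H₁: μ₁ ≠ μ₂
df = n₁ + n₂ - 2 = 50
Pooled variance s_p² = [(n₁-1)s₁² + (n₂-1)s₂²] / (n₁ + n₂ - 2) = [(36)(9.51²) + (14)(8.92²)] / 50 = 87.3955
SE = √(s_p²(1/n₁ + 1/n₂)) = √(87.3955 × (1/37 + 1/15)) = 2.8615
t = (x̄₁ - x̄₂) / SE = (74.09 - 72.61) / 2.8615 = 1.48 / 2.8615 = 0.517
p-value = 0.6073

Since p-value > α = 0.01, we fail to reject H₀.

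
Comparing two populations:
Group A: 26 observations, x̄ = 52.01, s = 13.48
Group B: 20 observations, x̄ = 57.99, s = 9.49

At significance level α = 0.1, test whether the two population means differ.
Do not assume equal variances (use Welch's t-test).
Welch's two-sample t-test:
H₀: μ₁ = μ₂
H₁: μ₁ ≠ μ₂
s₁²/n₁ = 13.48²/26 = 6.9889,  s₂²/n₂ = 9.49²/20 = 4.5030
SE = √(s₁²/n₁ + s₂²/n₂) = √(6.9889 + 4.5030) = 3.3900
df (Welch-Satterthwaite) = (s₁²/n₁ + s₂²/n₂)² / [(s₁²/n₁)²/(n₁-1) + (s₂²/n₂)²/(n₂-1)] ≈ 43.72
t = (x̄₁ - x̄₂) / SE = (52.01 - 57.99) / 3.3900 = -5.98 / 3.3900 = -1.764
p-value = 0.0847

Since p-value < α = 0.1, we reject H₀.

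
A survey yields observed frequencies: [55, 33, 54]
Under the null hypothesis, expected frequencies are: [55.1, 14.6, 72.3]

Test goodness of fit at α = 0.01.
Chi-square goodness of fit test:
H₀: observed counts match expected distribution
H₁: observed counts differ from expected distribution
df = k - 1 = 2
χ² = Σ(O - E)²/E
   = (55 - 55.1)²/55.1 + (33 - 14.6)²/14.6 + (54 - 72.3)²/72.3
   = 0.000 + 23.189 + 4.632
   = 27.82
p-value < 0.0001

Since p-value < α = 0.01, we reject H₀.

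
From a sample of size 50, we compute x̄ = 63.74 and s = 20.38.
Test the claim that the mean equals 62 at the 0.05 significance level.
One-sample t-test:
H₀: μ = 62
H₁: μ ≠ 62
df = n - 1 = 49
t = (x̄ - μ₀) / (s/√n) = (63.74 - 62) / (20.38/√50) = 0.604
p-value = 0.5488

Since p-value > α = 0.05, we fail to reject H₀.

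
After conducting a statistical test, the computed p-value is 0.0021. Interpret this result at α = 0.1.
Since p = 0.0021 < α = 0.1, reject H₀.
There is sufficient evidence to reject the null hypothesis; the result is statistically significant at the 0.1 level.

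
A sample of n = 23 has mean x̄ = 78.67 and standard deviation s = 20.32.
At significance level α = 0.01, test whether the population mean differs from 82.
One-sample t-test:
H₀: μ = 82
H₁: μ ≠ 82
df = n - 1 = 22
t = (x̄ - μ₀) / (s/√n) = (78.67 - 82) / (20.32/√23) = -0.786
p-value = 0.4403

Since p-value > α = 0.01, we fail to reject H₀.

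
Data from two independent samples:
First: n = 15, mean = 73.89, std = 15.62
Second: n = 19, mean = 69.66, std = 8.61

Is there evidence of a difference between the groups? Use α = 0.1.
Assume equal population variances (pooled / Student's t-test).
Student's two-sample t-test (equal variances):
H₀: μ₁ = μ₂
H₁: μ₁ ≠ μ₂
df = n₁ + n₂ - 2 = 32
Pooled variance s_p² = [(n₁-1)s₁² + (n₂-1)s₂²] / (n₁ + n₂ - 2) = [(14)(15.62²) + (18)(8.61²)] / 32 = 148.4425
SE = √(s_p²(1/n₁ + 1/n₂)) = √(148.4425 × (1/15 + 1/19)) = 4.2082
t = (x̄₁ - x̄₂) / SE = (73.89 - 69.66) / 4.2082 = 4.23 / 4.2082 = 1.005
p-value = 0.3224

Since p-value > α = 0.1, we fail to reject H₀.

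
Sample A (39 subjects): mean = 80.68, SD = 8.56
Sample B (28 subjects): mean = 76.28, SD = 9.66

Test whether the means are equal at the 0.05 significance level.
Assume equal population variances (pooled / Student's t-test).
Student's two-sample t-test (equal variances):
H₀: μ₁ = μ₂
H₁: μ₁ ≠ μ₂
df = n₁ + n₂ - 2 = 65
Pooled variance s_p² = [(n₁-1)s₁² + (n₂-1)s₂²] / (n₁ + n₂ - 2) = [(38)(8.56²) + (27)(9.66²)] / 65 = 81.5987
SE = √(s_p²(1/n₁ + 1/n₂)) = √(81.5987 × (1/39 + 1/28)) = 2.2375
t = (x̄₁ - x̄₂) / SE = (80.68 - 76.28) / 2.2375 = 4.40 / 2.2375 = 1.966
p-value = 0.0535

Since p-value > α = 0.05, we fail to reject H₀.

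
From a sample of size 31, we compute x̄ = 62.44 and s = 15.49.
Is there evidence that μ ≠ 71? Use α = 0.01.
One-sample t-test:
H₀: μ = 71
H₁: μ ≠ 71
df = n - 1 = 30
t = (x̄ - μ₀) / (s/√n) = (62.44 - 71) / (15.49/√31) = -3.077
p-value = 0.0044

Since p-value < α = 0.01, we reject H₀.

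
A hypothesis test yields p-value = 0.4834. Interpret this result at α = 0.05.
Since p = 0.4834 > α = 0.05, fail to reject H₀.
There is insufficient evidence to reject the null hypothesis; the result is not statistically significant at the 0.05 level.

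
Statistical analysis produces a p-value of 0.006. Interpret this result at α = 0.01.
Since p = 0.006 < α = 0.01, reject H₀.
There is sufficient evidence to reject the null hypothesis; the result is statistically significant at the 0.01 level.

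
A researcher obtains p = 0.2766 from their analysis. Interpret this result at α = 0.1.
Since p = 0.2766 > α = 0.1, fail to reject H₀.
There is insufficient evidence to reject the null hypothesis; the result is not statistically significant at the 0.1 level.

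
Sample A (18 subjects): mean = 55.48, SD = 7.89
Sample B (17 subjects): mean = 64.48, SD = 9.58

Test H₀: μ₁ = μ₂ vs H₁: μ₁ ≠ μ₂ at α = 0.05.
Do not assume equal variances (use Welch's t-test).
Welch's two-sample t-test:
H₀: μ₁ = μ₂
H₁: μ₁ ≠ μ₂
s₁²/n₁ = 7.89²/18 = 3.4584,  s₂²/n₂ = 9.58²/17 = 5.3986
SE = √(s₁²/n₁ + s₂²/n₂) = √(3.4584 + 5.3986) = 2.9761
df (Welch-Satterthwaite) = (s₁²/n₁ + s₂²/n₂)² / [(s₁²/n₁)²/(n₁-1) + (s₂²/n₂)²/(n₂-1)] ≈ 31.07
t = (x̄₁ - x̄₂) / SE = (55.48 - 64.48) / 2.9761 = -9.00 / 2.9761 = -3.024
p-value = 0.0050

Since p-value < α = 0.05, we reject H₀.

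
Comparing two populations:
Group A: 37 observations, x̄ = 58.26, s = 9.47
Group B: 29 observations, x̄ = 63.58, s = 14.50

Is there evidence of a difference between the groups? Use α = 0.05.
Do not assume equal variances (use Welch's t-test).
Welch's two-sample t-test:
H₀: μ₁ = μ₂
H₁: μ₁ ≠ μ₂
s₁²/n₁ = 9.47²/37 = 2.4238,  s₂²/n₂ = 14.50²/29 = 7.2500
SE = √(s₁²/n₁ + s₂²/n₂) = √(2.4238 + 7.2500) = 3.1103
df (Welch-Satterthwaite) = (s₁²/n₁ + s₂²/n₂)² / [(s₁²/n₁)²/(n₁-1) + (s₂²/n₂)²/(n₂-1)] ≈ 45.86
t = (x̄₁ - x̄₂) / SE = (58.26 - 63.58) / 3.1103 = -5.32 / 3.1103 = -1.710
p-value = 0.0939

Since p-value > α = 0.05, we fail to reject H₀.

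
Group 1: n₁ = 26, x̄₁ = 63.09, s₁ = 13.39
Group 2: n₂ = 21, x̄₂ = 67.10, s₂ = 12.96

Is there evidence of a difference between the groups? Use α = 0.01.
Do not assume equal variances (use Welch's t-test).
Welch's two-sample t-test:
H₀: μ₁ = μ₂
H₁: μ₁ ≠ μ₂
s₁²/n₁ = 13.39²/26 = 6.8959,  s₂²/n₂ = 12.96²/21 = 7.9982
SE = √(s₁²/n₁ + s₂²/n₂) = √(6.8959 + 7.9982) = 3.8593
df (Welch-Satterthwaite) = (s₁²/n₁ + s₂²/n₂)² / [(s₁²/n₁)²/(n₁-1) + (s₂²/n₂)²/(n₂-1)] ≈ 43.49
t = (x̄₁ - x̄₂) / SE = (63.09 - 67.10) / 3.8593 = -4.01 / 3.8593 = -1.039
p-value = 0.3045

Since p-value > α = 0.01, we fail to reject H₀.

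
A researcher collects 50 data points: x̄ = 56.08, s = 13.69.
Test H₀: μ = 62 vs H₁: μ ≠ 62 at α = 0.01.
One-sample t-test:
H₀: μ = 62
H₁: μ ≠ 62
df = n - 1 = 49
t = (x̄ - μ₀) / (s/√n) = (56.08 - 62) / (13.69/√50) = -3.058
p-value = 0.0036

Since p-value < α = 0.01, we reject H₀.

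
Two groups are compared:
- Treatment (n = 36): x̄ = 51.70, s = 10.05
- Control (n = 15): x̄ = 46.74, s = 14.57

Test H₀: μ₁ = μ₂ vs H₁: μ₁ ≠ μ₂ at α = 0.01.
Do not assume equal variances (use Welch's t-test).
Welch's two-sample t-test:
H₀: μ₁ = μ₂
H₁: μ₁ ≠ μ₂
s₁²/n₁ = 10.05²/36 = 2.8056,  s₂²/n₂ = 14.57²/15 = 14.1523
SE = √(s₁²/n₁ + s₂²/n₂) = √(2.8056 + 14.1523) = 4.1180
df (Welch-Satterthwaite) = (s₁²/n₁ + s₂²/n₂)² / [(s₁²/n₁)²/(n₁-1) + (s₂²/n₂)²/(n₂-1)] ≈ 19.79
t = (x̄₁ - x̄₂) / SE = (51.70 - 46.74) / 4.1180 = 4.96 / 4.1180 = 1.204
p-value = 0.2426

Since p-value > α = 0.01, we fail to reject H₀.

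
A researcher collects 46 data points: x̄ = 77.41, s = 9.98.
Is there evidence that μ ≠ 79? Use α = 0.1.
One-sample t-test:
H₀: μ = 79
H₁: μ ≠ 79
df = n - 1 = 45
t = (x̄ - μ₀) / (s/√n) = (77.41 - 79) / (9.98/√46) = -1.081
p-value = 0.2857

Since p-value > α = 0.1, we fail to reject H₀.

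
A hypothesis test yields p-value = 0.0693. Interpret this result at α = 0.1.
Since p = 0.0693 < α = 0.1, reject H₀.
There is sufficient evidence to reject the null hypothesis; the result is statistically significant at the 0.1 level.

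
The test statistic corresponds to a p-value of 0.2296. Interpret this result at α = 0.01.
Since p = 0.2296 > α = 0.01, fail to reject H₀.
There is insufficient evidence to reject the null hypothesis; the result is not statistically significant at the 0.01 level.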